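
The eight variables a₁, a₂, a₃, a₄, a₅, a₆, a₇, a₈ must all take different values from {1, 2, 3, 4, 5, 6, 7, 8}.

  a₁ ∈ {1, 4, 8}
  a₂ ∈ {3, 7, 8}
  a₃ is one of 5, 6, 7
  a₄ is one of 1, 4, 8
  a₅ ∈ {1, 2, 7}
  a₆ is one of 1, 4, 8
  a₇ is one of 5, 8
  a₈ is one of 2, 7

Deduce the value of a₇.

5

Among the 8 variables, 3 fits only a₂ (and all 8 values in {1, 2, 3, 4, 5, 6, 7, 8} must be used), so a₂ = 3.
Among the 7 still-open variables, 6 fits only a₃ (and all 7 values in {1, 2, 4, 5, 6, 7, 8} must be used), so a₃ = 6.
The 6 still-open variables draw from only 6 values {1, 2, 4, 5, 7, 8}, so each is used; only a₇ can be 5, hence a₇ = 5.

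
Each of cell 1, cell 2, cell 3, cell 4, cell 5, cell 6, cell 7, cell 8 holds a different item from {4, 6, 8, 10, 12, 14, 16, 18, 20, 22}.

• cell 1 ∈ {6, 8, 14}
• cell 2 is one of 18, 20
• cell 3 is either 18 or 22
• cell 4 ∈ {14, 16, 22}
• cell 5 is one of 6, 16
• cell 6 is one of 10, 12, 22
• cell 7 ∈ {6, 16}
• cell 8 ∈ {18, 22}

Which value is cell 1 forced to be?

cell 3 and cell 8 between them cover only {18, 22} — a naked pair. Remove those values from cell 2, cell 4, cell 6.
cell 2 has just one choice, so cell 2 = 20.
cell 5 and cell 7 between them cover only {6, 16} — a naked pair. Remove those values from cell 1, cell 4.
cell 4 must be 14 (only option left). Eliminate 14 elsewhere: cell 1.
So cell 1 = 8.

8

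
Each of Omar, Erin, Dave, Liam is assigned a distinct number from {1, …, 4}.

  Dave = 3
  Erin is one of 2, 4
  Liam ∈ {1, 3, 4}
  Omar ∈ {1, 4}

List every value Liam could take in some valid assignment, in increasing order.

1, 4

Dave must be 3 (only option left). Eliminate 3 elsewhere: Liam.
The 3 still-open variables draw from only 3 values {1, 2, 4}, so each is used; only Erin can be 2, hence Erin = 2.
No further eliminations apply; Liam can still be any of 1, 4.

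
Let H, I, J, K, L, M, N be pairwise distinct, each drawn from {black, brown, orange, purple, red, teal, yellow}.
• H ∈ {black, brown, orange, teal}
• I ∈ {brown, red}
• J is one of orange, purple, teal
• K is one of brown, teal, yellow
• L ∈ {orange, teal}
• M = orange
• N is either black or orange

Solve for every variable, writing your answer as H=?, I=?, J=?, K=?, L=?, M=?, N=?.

M must be orange (only option left). Strike orange from H, J, L, N.
N must be black (only option left). So H can't be black.
L must be teal (only option left). So H, J, K can't be teal.
H must be brown (only option left). Strike brown from I, K.
I's domain is down to {red}, so I = red.
J's domain is down to {purple}, so J = purple.
K's domain is down to {yellow}, so K = yellow.

H=brown, I=red, J=purple, K=yellow, L=teal, M=orange, N=black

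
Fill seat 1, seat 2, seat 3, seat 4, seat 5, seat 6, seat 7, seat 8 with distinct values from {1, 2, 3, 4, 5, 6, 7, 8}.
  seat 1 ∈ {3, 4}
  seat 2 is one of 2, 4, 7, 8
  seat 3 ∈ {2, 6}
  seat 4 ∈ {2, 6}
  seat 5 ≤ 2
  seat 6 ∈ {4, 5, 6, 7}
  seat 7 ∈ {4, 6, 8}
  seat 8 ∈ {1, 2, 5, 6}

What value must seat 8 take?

5

The 8 variables draw from only 8 values {1, 2, 3, 4, 5, 6, 7, 8}, so each is used; only seat 1 can be 3, hence seat 1 = 3.
seat 3 and seat 4 share exactly the 2 values {2, 6}; by pigeonhole those values go to them, so strike 2, 6 from seat 2, seat 5, seat 6, seat 7, seat 8.
seat 5 has just one choice, so seat 5 = 1. Eliminate 1 elsewhere: seat 8.
So seat 8 = 5.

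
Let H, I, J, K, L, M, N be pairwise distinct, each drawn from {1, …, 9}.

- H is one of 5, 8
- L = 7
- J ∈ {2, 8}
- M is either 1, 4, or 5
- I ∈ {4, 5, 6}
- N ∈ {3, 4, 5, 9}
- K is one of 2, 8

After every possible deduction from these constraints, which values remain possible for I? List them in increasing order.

4, 6

L has just one choice, so L = 7.
J and K between them cover only {2, 8} — a naked pair. Remove those values from H.
H's domain is down to {5}, so H = 5. Strike 5 from I, M, N.
No further eliminations apply; I can still be any of 4, 6.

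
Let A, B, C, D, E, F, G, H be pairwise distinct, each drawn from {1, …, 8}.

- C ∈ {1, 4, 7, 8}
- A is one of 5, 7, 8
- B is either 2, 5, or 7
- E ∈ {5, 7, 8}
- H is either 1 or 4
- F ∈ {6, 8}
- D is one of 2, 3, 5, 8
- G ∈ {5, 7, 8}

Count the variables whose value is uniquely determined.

3

Among the 8 variables, 3 fits only D (and all 8 values in {1, 2, 3, 4, 5, 6, 7, 8} must be used), so D = 3.
The 7 still-open variables draw from only 7 values {1, 2, 4, 5, 6, 7, 8}, so each is used; only B can be 2, hence B = 2.
Among the 6 still-open variables, 6 fits only F (and all 6 values in {1, 4, 5, 6, 7, 8} must be used), so F = 6.
A, E, G between them cover only {5, 7, 8} — a naked triple. Remove those values from C.
Determined: B=2, D=3, F=6. The other variables each still have more than one consistent value. That makes 3.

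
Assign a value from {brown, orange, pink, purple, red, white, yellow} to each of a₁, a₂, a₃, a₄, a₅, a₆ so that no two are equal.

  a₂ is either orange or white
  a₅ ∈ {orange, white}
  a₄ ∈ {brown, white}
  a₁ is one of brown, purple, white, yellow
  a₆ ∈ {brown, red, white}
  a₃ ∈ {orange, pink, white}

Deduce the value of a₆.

red

The 2 variables a₂ and a₅ are confined to {orange, white}, which locks those values in; drop them from a₁, a₃, a₄, a₆.
That leaves a₃ = pink.
a₄ must be brown (only option left). Remove brown from a₁, a₆.
So a₆ = red.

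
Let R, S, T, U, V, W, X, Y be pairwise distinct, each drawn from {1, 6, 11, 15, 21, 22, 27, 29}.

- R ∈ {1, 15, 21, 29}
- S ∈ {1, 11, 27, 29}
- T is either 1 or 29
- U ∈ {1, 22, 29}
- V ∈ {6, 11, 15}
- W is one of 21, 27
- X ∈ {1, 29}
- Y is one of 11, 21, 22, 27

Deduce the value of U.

22

The 8 variables draw from only 8 values {1, 6, 11, 15, 21, 22, 27, 29}, so each is used; only V can be 6, hence V = 6.
The 7 still-open variables together cover exactly {1, 11, 15, 21, 22, 27, 29} — 7 values for 7 variables — and 15 appears only in R's list, so R = 15.
T and X share exactly the 2 values {1, 29}; by pigeonhole those values go to them, so strike 1, 29 from S, U.
So U = 22.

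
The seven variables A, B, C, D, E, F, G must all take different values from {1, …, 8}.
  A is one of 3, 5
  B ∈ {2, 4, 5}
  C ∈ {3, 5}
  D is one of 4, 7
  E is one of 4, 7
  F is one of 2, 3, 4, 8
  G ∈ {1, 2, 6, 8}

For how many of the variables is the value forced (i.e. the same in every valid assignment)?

The 2 variables A and C are confined to {3, 5}, which locks those values in; drop them from B, F.
D and E share exactly the 2 values {4, 7}; by pigeonhole those values go to them, so strike 4, 7 from B, F.
B must be 2 (only option left). Strike 2 from F, G.
That leaves F = 8. Strike 8 from G.
Determined: B=2, F=8. The other variables each still have more than one consistent value. That makes 2.

2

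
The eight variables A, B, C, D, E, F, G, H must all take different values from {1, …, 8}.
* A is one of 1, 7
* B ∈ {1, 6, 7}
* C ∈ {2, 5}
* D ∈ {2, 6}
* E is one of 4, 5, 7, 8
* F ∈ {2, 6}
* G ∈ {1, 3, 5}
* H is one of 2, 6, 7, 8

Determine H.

8

The 8 variables draw from only 8 values {1, 2, 3, 4, 5, 6, 7, 8}, so each is used; only G can be 3, hence G = 3.
The 7 still-open variables draw from only 7 values {1, 2, 4, 5, 6, 7, 8}, so each is used; only E can be 4, hence E = 4.
Among the 6 still-open variables, 5 fits only C (and all 6 values in {1, 2, 5, 6, 7, 8} must be used), so C = 5.
The 5 still-open variables together cover exactly {1, 2, 6, 7, 8} — 5 values for 5 variables — and 8 appears only in H's list, so H = 8.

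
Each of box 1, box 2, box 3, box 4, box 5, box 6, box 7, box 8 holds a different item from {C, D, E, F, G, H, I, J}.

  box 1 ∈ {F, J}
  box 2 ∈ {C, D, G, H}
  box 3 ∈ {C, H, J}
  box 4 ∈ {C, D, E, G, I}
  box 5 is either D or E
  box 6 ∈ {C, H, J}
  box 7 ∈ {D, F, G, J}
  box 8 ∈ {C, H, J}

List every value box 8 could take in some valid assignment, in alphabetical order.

C, H, J

The 8 variables draw from only 8 values {C, D, E, F, G, H, I, J}, so each is used; only box 4 can be I, hence box 4 = I.
The 7 still-open variables draw from only 7 values {C, D, E, F, G, H, J}, so each is used; only box 5 can be E, hence box 5 = E.
box 3, box 6, box 8 share exactly the 3 values {C, H, J}; by pigeonhole those values go to them, so strike C, H, J from box 1, box 2, box 7.
box 1 must be F (only option left). So box 7 can't be F.
No further eliminations apply; box 8 can still be any of C, H, J.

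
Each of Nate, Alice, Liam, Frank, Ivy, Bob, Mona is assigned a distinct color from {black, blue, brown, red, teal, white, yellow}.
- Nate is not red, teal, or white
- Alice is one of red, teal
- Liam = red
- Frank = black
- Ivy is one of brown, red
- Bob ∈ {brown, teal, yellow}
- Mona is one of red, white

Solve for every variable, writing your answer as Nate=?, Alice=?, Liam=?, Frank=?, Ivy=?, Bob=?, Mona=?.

Liam's domain is down to {red}, so Liam = red. Remove red from Alice, Ivy, Mona.
That leaves Frank = black. Eliminate black elsewhere: Nate.
Ivy has just one choice, so Ivy = brown. So Nate, Bob can't be brown.
Mona must be white (only option left).
Alice has just one choice, so Alice = teal. Strike teal from Bob.
That leaves Bob = yellow. Strike yellow from Nate.
Nate has just one choice, so Nate = blue.

Nate=blue, Alice=teal, Liam=red, Frank=black, Ivy=brown, Bob=yellow, Mona=white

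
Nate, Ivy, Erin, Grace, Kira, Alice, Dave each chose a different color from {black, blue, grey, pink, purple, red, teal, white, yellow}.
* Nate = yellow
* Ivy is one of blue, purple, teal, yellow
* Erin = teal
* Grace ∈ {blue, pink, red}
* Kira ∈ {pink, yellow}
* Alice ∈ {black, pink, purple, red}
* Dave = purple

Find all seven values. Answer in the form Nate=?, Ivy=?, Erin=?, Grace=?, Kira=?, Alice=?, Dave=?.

Nate must be yellow (only option left). Strike yellow from Ivy, Kira.
Erin's domain is down to {teal}, so Erin = teal. Eliminate teal elsewhere: Ivy.
Kira must be pink (only option left). Eliminate pink elsewhere: Grace, Alice.
That leaves Dave = purple. Remove purple from Ivy, Alice.
Ivy must be blue (only option left). Eliminate blue elsewhere: Grace.
Grace must be red (only option left). Strike red from Alice.
Alice must be black (only option left).

Nate=yellow, Ivy=blue, Erin=teal, Grace=red, Kira=pink, Alice=black, Dave=purple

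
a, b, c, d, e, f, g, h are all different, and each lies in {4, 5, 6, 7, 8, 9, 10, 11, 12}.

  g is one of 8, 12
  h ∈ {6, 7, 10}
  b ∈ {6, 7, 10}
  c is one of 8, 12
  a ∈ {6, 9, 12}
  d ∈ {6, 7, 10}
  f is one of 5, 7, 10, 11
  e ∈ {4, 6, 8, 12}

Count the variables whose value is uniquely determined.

2

c and g share exactly the 2 values {8, 12}; by pigeonhole those values go to them, so strike 8, 12 from a, e.
b, d, h between them cover only {6, 7, 10} — a naked triple. Remove those values from a, e, f.
That leaves a = 9.
That leaves e = 4.
Determined: a=9, e=4. The other variables each still have more than one consistent value. That makes 2.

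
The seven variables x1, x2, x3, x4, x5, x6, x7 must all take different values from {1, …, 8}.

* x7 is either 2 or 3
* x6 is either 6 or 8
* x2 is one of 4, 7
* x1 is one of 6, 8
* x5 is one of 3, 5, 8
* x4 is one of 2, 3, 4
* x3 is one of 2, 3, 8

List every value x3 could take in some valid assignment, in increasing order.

Among the 7 variables, 5 fits only x5 (and all 7 values in {2, 3, 4, 5, 6, 7, 8} must be used), so x5 = 5.
The 6 still-open variables draw from only 6 values {2, 3, 4, 6, 7, 8}, so each is used; only x2 can be 7, hence x2 = 7.
Among the 5 still-open variables, 4 fits only x4 (and all 5 values in {2, 3, 4, 6, 8} must be used), so x4 = 4.
x1 and x6 share exactly the 2 values {6, 8}; by pigeonhole those values go to them, so strike 6, 8 from x3.
No further eliminations apply; x3 can still be any of 2, 3.

2, 3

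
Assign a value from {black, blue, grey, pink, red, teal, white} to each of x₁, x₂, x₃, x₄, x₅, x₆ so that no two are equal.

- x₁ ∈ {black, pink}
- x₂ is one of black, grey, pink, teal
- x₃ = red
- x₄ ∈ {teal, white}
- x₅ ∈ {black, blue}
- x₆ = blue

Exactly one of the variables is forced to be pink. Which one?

x₃ has just one choice, so x₃ = red.
x₆'s domain is down to {blue}, so x₆ = blue. Remove blue from x₅.
That leaves x₅ = black. Remove black from x₁, x₂.
So pink goes to x₁.

x₁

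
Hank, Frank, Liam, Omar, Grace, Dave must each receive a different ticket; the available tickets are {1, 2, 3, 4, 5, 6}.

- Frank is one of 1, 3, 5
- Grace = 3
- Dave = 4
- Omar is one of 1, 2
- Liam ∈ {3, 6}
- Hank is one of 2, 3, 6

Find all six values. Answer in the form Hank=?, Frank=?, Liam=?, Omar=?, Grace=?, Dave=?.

Hank=2, Frank=5, Liam=6, Omar=1, Grace=3, Dave=4

Grace has just one choice, so Grace = 3. Remove 3 from Hank, Frank, Liam.
Dave must be 4 (only option left).
Liam must be 6 (only option left). Strike 6 from Hank.
Hank has just one choice, so Hank = 2. Remove 2 from Omar.
Omar has just one choice, so Omar = 1. Strike 1 from Frank.
That leaves Frank = 5.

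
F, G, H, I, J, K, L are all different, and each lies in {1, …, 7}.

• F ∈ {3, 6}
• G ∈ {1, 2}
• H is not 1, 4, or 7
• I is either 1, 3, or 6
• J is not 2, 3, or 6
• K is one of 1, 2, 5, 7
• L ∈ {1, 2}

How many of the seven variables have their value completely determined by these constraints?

3

Among the 7 variables, 4 fits only J (and all 7 values in {1, 2, 3, 4, 5, 6, 7} must be used), so J = 4.
Among the 6 still-open variables, 7 fits only K (and all 6 values in {1, 2, 3, 5, 6, 7} must be used), so K = 7.
The 5 still-open variables together cover exactly {1, 2, 3, 5, 6} — 5 values for 5 variables — and 5 appears only in H's list, so H = 5.
G and L share exactly the 2 values {1, 2}; by pigeonhole those values go to them, so strike 1, 2 from I.
Determined: H=5, J=4, K=7. The other variables each still have more than one consistent value. That makes 3.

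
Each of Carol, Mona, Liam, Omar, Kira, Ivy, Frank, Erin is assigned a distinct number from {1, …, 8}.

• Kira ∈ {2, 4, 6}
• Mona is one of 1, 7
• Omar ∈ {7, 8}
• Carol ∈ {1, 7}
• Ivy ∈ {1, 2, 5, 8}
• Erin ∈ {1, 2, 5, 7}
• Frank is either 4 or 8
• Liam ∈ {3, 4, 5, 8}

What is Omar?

Among the 8 variables, 3 fits only Liam (and all 8 values in {1, 2, 3, 4, 5, 6, 7, 8} must be used), so Liam = 3.
The 7 still-open variables together cover exactly {1, 2, 4, 5, 6, 7, 8} — 7 values for 7 variables — and 6 appears only in Kira's list, so Kira = 6.
Among the 6 still-open variables, 4 fits only Frank (and all 6 values in {1, 2, 4, 5, 7, 8} must be used), so Frank = 4.
Carol and Mona share exactly the 2 values {1, 7}; by pigeonhole those values go to them, so strike 1, 7 from Omar, Ivy, Erin.
So Omar = 8.

8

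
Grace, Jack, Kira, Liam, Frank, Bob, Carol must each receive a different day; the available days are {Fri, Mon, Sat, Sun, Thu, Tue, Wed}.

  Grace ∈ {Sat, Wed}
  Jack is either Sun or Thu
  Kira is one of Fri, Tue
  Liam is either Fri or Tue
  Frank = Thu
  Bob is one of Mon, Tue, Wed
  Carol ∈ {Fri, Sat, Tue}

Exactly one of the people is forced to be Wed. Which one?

Frank must be Thu (only option left). So Jack can't be Thu.
Jack's domain is down to {Sun}, so Jack = Sun.
Among the 5 still-open variables, Mon fits only Bob (and all 5 values in {Fri, Mon, Sat, Tue, Wed} must be used), so Bob = Mon.
The 4 still-open variables together cover exactly {Fri, Sat, Tue, Wed} — 4 values for 4 variables — and Wed appears only in Grace's list, so Grace = Wed.

Grace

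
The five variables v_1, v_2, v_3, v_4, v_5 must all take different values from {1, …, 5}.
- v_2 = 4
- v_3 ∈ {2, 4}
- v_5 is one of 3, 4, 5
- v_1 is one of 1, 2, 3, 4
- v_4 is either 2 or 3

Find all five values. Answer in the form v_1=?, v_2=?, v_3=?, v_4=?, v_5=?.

v_2's domain is down to {4}, so v_2 = 4. So v_1, v_3, v_5 can't be 4.
v_3 has just one choice, so v_3 = 2. So v_1, v_4 can't be 2.
v_4 has just one choice, so v_4 = 3. So v_1, v_5 can't be 3.
That leaves v_5 = 5.
v_1's domain is down to {1}, so v_1 = 1.

v_1=1, v_2=4, v_3=2, v_4=3, v_5=5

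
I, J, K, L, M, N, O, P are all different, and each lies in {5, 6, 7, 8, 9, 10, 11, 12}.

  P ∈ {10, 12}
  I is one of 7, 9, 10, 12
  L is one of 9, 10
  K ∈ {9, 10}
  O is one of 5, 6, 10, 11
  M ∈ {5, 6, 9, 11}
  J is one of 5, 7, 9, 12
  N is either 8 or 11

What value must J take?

5

The 8 variables draw from only 8 values {5, 6, 7, 8, 9, 10, 11, 12}, so each is used; only N can be 8, hence N = 8.
The 2 variables K and L are confined to {9, 10}, which locks those values in; drop them from I, J, M, O, P.
P has just one choice, so P = 12. So I, J can't be 12.
I has just one choice, so I = 7. Strike 7 from J.
So J = 5.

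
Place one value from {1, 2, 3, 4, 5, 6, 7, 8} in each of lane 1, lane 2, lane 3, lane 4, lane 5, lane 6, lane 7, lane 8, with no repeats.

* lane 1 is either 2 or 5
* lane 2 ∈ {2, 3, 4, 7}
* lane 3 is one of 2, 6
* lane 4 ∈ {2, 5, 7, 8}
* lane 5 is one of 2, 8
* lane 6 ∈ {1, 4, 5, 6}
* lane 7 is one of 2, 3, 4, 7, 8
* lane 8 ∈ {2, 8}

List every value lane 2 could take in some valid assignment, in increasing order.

Among the 8 variables, 1 fits only lane 6 (and all 8 values in {1, 2, 3, 4, 5, 6, 7, 8} must be used), so lane 6 = 1.
Among the 7 still-open variables, 6 fits only lane 3 (and all 7 values in {2, 3, 4, 5, 6, 7, 8} must be used), so lane 3 = 6.
lane 5 and lane 8 between them cover only {2, 8} — a naked pair. Remove those values from lane 1, lane 2, lane 4, lane 7.
That leaves lane 1 = 5. Eliminate 5 elsewhere: lane 4.
That leaves lane 4 = 7. Remove 7 from lane 2, lane 7.
No further eliminations apply; lane 2 can still be any of 3, 4.

3, 4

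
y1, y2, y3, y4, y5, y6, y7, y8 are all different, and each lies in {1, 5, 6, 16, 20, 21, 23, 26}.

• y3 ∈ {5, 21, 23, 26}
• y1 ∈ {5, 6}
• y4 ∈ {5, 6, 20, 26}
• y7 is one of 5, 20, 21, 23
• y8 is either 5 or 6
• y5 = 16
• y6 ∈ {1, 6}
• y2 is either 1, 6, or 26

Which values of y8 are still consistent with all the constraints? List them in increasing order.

y5's domain is down to {16}, so y5 = 16.
y1 and y8 share exactly the 2 values {5, 6}; by pigeonhole those values go to them, so strike 5, 6 from y2, y3, y4, y6, y7.
y6's domain is down to {1}, so y6 = 1. Strike 1 from y2.
y2 has just one choice, so y2 = 26. Eliminate 26 elsewhere: y3, y4.
y4 must be 20 (only option left). Remove 20 from y7.
No further eliminations apply; y8 can still be any of 5, 6.

5, 6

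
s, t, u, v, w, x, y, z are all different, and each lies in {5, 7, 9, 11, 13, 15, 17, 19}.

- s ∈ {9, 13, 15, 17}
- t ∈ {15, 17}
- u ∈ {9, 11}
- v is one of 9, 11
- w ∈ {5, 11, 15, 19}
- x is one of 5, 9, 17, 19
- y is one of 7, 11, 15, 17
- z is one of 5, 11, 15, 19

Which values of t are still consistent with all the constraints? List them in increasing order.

The 8 variables draw from only 8 values {5, 7, 9, 11, 13, 15, 17, 19}, so each is used; only y can be 7, hence y = 7.
The 7 still-open variables draw from only 7 values {5, 9, 11, 13, 15, 17, 19}, so each is used; only s can be 13, hence s = 13.
u and v between them cover only {9, 11} — a naked pair. Remove those values from w, x, z.
No further eliminations apply; t can still be any of 15, 17.

15, 17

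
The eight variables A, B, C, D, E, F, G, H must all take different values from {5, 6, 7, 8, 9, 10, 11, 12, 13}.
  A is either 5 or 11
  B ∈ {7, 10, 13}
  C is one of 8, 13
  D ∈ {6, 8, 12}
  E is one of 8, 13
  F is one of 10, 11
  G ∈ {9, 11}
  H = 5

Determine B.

7

H must be 5 (only option left). Remove 5 from A.
A must be 11 (only option left). Eliminate 11 elsewhere: F, G.
That leaves F = 10. So B can't be 10.
G's domain is down to {9}, so G = 9.
C and E between them cover only {8, 13} — a naked pair. Remove those values from B, D.
So B = 7.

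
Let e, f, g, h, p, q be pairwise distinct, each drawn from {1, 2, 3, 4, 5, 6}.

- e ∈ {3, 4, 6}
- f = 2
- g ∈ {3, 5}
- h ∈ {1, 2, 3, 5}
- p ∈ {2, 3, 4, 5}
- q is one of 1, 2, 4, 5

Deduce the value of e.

6

f's domain is down to {2}, so f = 2. Eliminate 2 elsewhere: h, p, q.
The 5 still-open variables together cover exactly {1, 3, 4, 5, 6} — 5 values for 5 variables — and 6 appears only in e's list, so e = 6.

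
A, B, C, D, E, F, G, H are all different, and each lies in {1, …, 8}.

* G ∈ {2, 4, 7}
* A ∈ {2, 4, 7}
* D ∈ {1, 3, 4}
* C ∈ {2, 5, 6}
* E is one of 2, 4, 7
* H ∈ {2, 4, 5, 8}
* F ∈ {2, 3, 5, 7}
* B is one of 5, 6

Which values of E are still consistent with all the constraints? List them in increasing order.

2, 4, 7

The 8 variables together cover exactly {1, 2, 3, 4, 5, 6, 7, 8} — 8 values for 8 variables — and 1 appears only in D's list, so D = 1.
The 7 still-open variables draw from only 7 values {2, 3, 4, 5, 6, 7, 8}, so each is used; only F can be 3, hence F = 3.
Among the 6 still-open variables, 8 fits only H (and all 6 values in {2, 4, 5, 6, 7, 8} must be used), so H = 8.
A, E, G share exactly the 3 values {2, 4, 7}; by pigeonhole those values go to them, so strike 2, 4, 7 from C.
No further eliminations apply; E can still be any of 2, 4, 7.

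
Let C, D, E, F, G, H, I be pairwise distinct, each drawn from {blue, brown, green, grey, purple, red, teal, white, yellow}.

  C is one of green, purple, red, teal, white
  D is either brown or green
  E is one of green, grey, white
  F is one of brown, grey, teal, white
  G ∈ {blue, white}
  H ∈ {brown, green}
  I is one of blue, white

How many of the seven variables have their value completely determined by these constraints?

2

The 2 variables D and H are confined to {brown, green}, which locks those values in; drop them from C, E, F.
G and I between them cover only {blue, white} — a naked pair. Remove those values from C, E, F.
E's domain is down to {grey}, so E = grey. Eliminate grey elsewhere: F.
F has just one choice, so F = teal. Strike teal from C.
Determined: E=grey, F=teal. The other variables each still have more than one consistent value. That makes 2.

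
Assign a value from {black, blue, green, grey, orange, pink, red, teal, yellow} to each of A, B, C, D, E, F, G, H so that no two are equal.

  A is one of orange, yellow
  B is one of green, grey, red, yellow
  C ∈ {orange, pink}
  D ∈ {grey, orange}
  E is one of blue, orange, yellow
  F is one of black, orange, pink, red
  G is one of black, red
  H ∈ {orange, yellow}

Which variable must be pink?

The 8 variables together cover exactly {black, blue, green, grey, orange, pink, red, yellow} — 8 values for 8 variables — and blue appears only in E's list, so E = blue.
Among the 7 still-open variables, green fits only B (and all 7 values in {black, green, grey, orange, pink, red, yellow} must be used), so B = green.
The 6 still-open variables draw from only 6 values {black, grey, orange, pink, red, yellow}, so each is used; only D can be grey, hence D = grey.
The 2 variables A and H are confined to {orange, yellow}, which locks those values in; drop them from C, F.
So pink goes to C.

C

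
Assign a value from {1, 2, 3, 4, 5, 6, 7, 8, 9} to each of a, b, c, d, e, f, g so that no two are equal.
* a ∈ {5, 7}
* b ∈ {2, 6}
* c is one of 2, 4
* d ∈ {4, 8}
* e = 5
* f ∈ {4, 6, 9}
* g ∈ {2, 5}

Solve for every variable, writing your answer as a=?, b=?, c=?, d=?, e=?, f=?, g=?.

a=7, b=6, c=4, d=8, e=5, f=9, g=2

e's domain is down to {5}, so e = 5. Remove 5 from a, g.
g's domain is down to {2}, so g = 2. Eliminate 2 elsewhere: b, c.
a has just one choice, so a = 7.
b has just one choice, so b = 6. So f can't be 6.
c's domain is down to {4}, so c = 4. Eliminate 4 elsewhere: d, f.
d's domain is down to {8}, so d = 8.
f's domain is down to {9}, so f = 9.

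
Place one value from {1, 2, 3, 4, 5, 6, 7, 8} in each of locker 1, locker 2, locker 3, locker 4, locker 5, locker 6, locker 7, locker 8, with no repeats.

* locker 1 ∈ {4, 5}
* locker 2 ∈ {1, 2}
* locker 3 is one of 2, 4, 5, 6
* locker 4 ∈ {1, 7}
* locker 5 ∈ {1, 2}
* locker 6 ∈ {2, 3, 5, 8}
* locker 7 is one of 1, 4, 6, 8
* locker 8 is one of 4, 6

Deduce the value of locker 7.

8

The 8 variables draw from only 8 values {1, 2, 3, 4, 5, 6, 7, 8}, so each is used; only locker 6 can be 3, hence locker 6 = 3.
The 7 still-open variables draw from only 7 values {1, 2, 4, 5, 6, 7, 8}, so each is used; only locker 4 can be 7, hence locker 4 = 7.
The 6 still-open variables together cover exactly {1, 2, 4, 5, 6, 8} — 6 values for 6 variables — and 8 appears only in locker 7's list, so locker 7 = 8.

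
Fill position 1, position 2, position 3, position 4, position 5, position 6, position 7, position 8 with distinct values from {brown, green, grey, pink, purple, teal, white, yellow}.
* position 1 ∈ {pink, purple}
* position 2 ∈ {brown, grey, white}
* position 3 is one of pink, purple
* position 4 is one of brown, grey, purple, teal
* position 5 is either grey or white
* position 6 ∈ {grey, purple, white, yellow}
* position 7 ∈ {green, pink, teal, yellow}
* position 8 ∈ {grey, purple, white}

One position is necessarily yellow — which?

position 6

The 8 variables together cover exactly {brown, green, grey, pink, purple, teal, white, yellow} — 8 values for 8 variables — and green appears only in position 7's list, so position 7 = green.
The 7 still-open variables together cover exactly {brown, grey, pink, purple, teal, white, yellow} — 7 values for 7 variables — and teal appears only in position 4's list, so position 4 = teal.
Among the 6 still-open variables, brown fits only position 2 (and all 6 values in {brown, grey, pink, purple, white, yellow} must be used), so position 2 = brown.
Among the 5 still-open variables, yellow fits only position 6 (and all 5 values in {grey, pink, purple, white, yellow} must be used), so position 6 = yellow.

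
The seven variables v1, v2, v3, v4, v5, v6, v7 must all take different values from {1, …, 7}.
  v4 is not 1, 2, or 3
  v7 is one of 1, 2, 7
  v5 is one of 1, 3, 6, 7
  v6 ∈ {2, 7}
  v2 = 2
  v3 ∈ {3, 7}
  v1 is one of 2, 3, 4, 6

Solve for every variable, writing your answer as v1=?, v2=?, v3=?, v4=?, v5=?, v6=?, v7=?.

v2 must be 2 (only option left). So v1, v6, v7 can't be 2.
v6 has just one choice, so v6 = 7. Remove 7 from v3, v4, v5, v7.
v7 must be 1 (only option left). So v5 can't be 1.
v3's domain is down to {3}, so v3 = 3. So v1, v5 can't be 3.
v5's domain is down to {6}, so v5 = 6. Remove 6 from v1, v4.
v1 must be 4 (only option left). Strike 4 from v4.
v4 has just one choice, so v4 = 5.

v1=4, v2=2, v3=3, v4=5, v5=6, v6=7, v7=1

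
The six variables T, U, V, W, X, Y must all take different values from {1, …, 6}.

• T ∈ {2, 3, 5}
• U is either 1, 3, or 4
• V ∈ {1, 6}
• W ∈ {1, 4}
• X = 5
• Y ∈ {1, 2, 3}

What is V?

X has just one choice, so X = 5. Remove 5 from T.
Among the 5 still-open variables, 6 fits only V (and all 5 values in {1, 2, 3, 4, 6} must be used), so V = 6.

6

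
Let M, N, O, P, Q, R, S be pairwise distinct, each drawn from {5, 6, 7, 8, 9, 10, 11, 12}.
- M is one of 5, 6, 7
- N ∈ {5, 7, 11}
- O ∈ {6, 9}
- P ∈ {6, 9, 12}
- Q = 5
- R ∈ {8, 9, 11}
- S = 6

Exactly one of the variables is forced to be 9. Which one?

O

Q has just one choice, so Q = 5. Strike 5 from M, N.
S's domain is down to {6}, so S = 6. Remove 6 from M, O, P.
So 9 goes to O.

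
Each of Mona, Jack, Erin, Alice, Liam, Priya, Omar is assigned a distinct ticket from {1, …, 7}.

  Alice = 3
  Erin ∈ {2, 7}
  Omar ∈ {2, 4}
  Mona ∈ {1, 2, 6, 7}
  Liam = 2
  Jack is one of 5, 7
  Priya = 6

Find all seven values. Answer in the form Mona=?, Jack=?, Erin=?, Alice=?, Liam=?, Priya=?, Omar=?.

Mona=1, Jack=5, Erin=7, Alice=3, Liam=2, Priya=6, Omar=4

Alice's domain is down to {3}, so Alice = 3.
That leaves Liam = 2. Eliminate 2 elsewhere: Mona, Erin, Omar.
Priya's domain is down to {6}, so Priya = 6. Eliminate 6 elsewhere: Mona.
Omar must be 4 (only option left).
Erin must be 7 (only option left). Eliminate 7 elsewhere: Mona, Jack.
Mona must be 1 (only option left).
Jack's domain is down to {5}, so Jack = 5.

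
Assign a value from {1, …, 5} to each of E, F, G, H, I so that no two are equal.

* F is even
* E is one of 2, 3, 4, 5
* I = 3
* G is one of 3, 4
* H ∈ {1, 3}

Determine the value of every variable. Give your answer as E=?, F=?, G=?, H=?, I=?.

I must be 3 (only option left). Strike 3 from E, G, H.
G's domain is down to {4}, so G = 4. So E, F can't be 4.
H has just one choice, so H = 1.
That leaves F = 2. Eliminate 2 elsewhere: E.
E has just one choice, so E = 5.

E=5, F=2, G=4, H=1, I=3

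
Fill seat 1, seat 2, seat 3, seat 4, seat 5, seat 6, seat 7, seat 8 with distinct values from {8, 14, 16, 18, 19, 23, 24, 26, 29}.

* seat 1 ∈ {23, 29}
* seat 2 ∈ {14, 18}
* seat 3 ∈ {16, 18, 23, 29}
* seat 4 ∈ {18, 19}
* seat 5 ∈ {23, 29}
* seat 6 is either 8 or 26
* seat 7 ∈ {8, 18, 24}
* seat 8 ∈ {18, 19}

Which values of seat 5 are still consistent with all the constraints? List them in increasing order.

23, 29

seat 1 and seat 5 share exactly the 2 values {23, 29}; by pigeonhole those values go to them, so strike 23, 29 from seat 3.
seat 4 and seat 8 between them cover only {18, 19} — a naked pair. Remove those values from seat 2, seat 3, seat 7.
seat 2's domain is down to {14}, so seat 2 = 14.
That leaves seat 3 = 16.
No further eliminations apply; seat 5 can still be any of 23, 29.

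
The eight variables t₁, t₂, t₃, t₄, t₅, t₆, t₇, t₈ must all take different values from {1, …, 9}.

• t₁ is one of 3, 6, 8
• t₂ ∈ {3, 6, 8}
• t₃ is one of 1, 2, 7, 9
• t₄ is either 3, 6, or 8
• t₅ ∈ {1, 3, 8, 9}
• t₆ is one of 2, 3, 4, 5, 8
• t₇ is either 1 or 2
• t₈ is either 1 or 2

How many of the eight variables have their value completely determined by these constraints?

2

t₇ and t₈ share exactly the 2 values {1, 2}; by pigeonhole those values go to them, so strike 1, 2 from t₃, t₅, t₆.
The 3 variables t₁, t₂, t₄ are confined to {3, 6, 8}, which locks those values in; drop them from t₅, t₆.
t₅ must be 9 (only option left). Strike 9 from t₃.
t₃ must be 7 (only option left).
Determined: t₃=7, t₅=9. The other variables each still have more than one consistent value. That makes 2.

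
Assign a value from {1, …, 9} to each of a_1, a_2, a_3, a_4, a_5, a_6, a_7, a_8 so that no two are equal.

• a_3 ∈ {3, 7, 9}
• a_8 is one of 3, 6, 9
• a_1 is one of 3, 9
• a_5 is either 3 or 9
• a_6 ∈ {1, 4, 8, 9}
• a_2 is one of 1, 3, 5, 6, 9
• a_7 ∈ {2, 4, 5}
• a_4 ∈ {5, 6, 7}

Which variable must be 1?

a_2

a_1 and a_5 share exactly the 2 values {3, 9}; by pigeonhole those values go to them, so strike 3, 9 from a_2, a_3, a_6, a_8.
a_3 must be 7 (only option left). Eliminate 7 elsewhere: a_4.
That leaves a_8 = 6. Remove 6 from a_2, a_4.
a_4 has just one choice, so a_4 = 5. Strike 5 from a_2, a_7.
So 1 goes to a_2.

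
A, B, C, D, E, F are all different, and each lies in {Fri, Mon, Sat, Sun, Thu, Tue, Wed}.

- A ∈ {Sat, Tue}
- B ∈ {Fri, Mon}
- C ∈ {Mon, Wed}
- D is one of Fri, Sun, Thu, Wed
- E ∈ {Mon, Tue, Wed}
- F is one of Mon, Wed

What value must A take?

Sat

C and F between them cover only {Mon, Wed} — a naked pair. Remove those values from B, D, E.
B must be Fri (only option left). Eliminate Fri elsewhere: D.
That leaves E = Tue. Remove Tue from A.
So A = Sat.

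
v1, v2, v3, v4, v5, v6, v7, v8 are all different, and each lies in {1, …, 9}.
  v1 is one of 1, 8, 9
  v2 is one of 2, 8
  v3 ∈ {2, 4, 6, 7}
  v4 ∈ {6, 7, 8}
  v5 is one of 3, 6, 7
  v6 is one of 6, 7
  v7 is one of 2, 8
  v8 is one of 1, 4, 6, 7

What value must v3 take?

4

The 8 variables together cover exactly {1, 2, 3, 4, 6, 7, 8, 9} — 8 values for 8 variables — and 3 appears only in v5's list, so v5 = 3.
Among the 7 still-open variables, 9 fits only v1 (and all 7 values in {1, 2, 4, 6, 7, 8, 9} must be used), so v1 = 9.
The 6 still-open variables together cover exactly {1, 2, 4, 6, 7, 8} — 6 values for 6 variables — and 1 appears only in v8's list, so v8 = 1.
The 5 still-open variables draw from only 5 values {2, 4, 6, 7, 8}, so each is used; only v3 can be 4, hence v3 = 4.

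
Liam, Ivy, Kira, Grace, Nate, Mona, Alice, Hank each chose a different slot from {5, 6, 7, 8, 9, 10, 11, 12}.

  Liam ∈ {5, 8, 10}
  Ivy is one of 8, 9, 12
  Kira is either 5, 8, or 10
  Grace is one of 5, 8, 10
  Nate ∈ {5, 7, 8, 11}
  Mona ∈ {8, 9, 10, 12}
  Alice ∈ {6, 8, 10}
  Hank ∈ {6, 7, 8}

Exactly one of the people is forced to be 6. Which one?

The 8 variables draw from only 8 values {5, 6, 7, 8, 9, 10, 11, 12}, so each is used; only Nate can be 11, hence Nate = 11.
Among the 7 still-open variables, 7 fits only Hank (and all 7 values in {5, 6, 7, 8, 9, 10, 12} must be used), so Hank = 7.
Among the 6 still-open variables, 6 fits only Alice (and all 6 values in {5, 6, 8, 9, 10, 12} must be used), so Alice = 6.

Alice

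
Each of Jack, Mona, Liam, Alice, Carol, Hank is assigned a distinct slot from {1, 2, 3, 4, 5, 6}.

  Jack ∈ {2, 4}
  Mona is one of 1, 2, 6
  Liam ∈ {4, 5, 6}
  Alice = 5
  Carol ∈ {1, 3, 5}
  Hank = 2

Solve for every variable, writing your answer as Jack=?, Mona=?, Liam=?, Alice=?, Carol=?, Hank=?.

Jack=4, Mona=1, Liam=6, Alice=5, Carol=3, Hank=2

Alice has just one choice, so Alice = 5. Eliminate 5 elsewhere: Liam, Carol.
That leaves Hank = 2. Strike 2 from Jack, Mona.
That leaves Jack = 4. Eliminate 4 elsewhere: Liam.
Liam's domain is down to {6}, so Liam = 6. Remove 6 from Mona.
Mona's domain is down to {1}, so Mona = 1. Remove 1 from Carol.
Carol's domain is down to {3}, so Carol = 3.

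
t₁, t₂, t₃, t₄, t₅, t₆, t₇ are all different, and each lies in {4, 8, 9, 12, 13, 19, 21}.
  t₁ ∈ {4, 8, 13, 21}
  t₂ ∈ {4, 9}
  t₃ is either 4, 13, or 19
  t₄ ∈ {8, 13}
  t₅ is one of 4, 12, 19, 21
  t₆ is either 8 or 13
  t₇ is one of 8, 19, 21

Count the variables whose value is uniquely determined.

2

The 7 variables together cover exactly {4, 8, 9, 12, 13, 19, 21} — 7 values for 7 variables — and 9 appears only in t₂'s list, so t₂ = 9.
Among the 6 still-open variables, 12 fits only t₅ (and all 6 values in {4, 8, 12, 13, 19, 21} must be used), so t₅ = 12.
t₄ and t₆ between them cover only {8, 13} — a naked pair. Remove those values from t₁, t₃, t₇.
Determined: t₂=9, t₅=12. The other variables each still have more than one consistent value. That makes 2.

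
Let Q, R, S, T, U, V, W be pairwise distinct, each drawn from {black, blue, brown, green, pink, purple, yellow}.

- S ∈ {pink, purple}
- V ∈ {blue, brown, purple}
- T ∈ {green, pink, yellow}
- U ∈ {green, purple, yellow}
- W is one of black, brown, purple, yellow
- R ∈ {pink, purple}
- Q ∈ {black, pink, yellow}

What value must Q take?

Among the 7 variables, blue fits only V (and all 7 values in {black, blue, brown, green, pink, purple, yellow} must be used), so V = blue.
The 6 still-open variables together cover exactly {black, brown, green, pink, purple, yellow} — 6 values for 6 variables — and brown appears only in W's list, so W = brown.
Among the 5 still-open variables, black fits only Q (and all 5 values in {black, green, pink, purple, yellow} must be used), so Q = black.

black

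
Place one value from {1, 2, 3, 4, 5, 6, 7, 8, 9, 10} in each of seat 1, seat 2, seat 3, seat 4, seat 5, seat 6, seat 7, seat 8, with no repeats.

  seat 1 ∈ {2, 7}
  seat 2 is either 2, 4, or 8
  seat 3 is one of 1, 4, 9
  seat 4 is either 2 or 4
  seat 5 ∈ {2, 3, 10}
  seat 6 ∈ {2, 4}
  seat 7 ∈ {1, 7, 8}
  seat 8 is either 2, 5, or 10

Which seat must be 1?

The 2 variables seat 4 and seat 6 are confined to {2, 4}, which locks those values in; drop them from seat 1, seat 2, seat 3, seat 5, seat 8.
That leaves seat 1 = 7. Remove 7 from seat 7.
seat 2 has just one choice, so seat 2 = 8. So seat 7 can't be 8.
So 1 goes to seat 7.

seat 7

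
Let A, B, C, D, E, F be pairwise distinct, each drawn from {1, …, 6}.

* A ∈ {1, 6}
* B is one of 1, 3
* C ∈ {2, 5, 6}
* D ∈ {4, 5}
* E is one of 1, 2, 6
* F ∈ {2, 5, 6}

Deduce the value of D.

The 6 variables draw from only 6 values {1, 2, 3, 4, 5, 6}, so each is used; only B can be 3, hence B = 3.
The 5 still-open variables together cover exactly {1, 2, 4, 5, 6} — 5 values for 5 variables — and 4 appears only in D's list, so D = 4.

4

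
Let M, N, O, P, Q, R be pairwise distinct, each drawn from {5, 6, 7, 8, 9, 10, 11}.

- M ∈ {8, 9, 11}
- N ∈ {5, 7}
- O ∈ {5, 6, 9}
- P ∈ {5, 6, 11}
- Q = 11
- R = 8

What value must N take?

7

Q's domain is down to {11}, so Q = 11. Strike 11 from M, P.
R must be 8 (only option left). Remove 8 from M.
M's domain is down to {9}, so M = 9. Strike 9 from O.
Among the 3 still-open variables, 7 fits only N (and all 3 values in {5, 6, 7} must be used), so N = 7.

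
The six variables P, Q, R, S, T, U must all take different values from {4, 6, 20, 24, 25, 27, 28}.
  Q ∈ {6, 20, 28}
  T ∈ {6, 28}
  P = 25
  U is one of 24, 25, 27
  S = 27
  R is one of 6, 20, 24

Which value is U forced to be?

P has just one choice, so P = 25. Eliminate 25 elsewhere: U.
S's domain is down to {27}, so S = 27. Remove 27 from U.
So U = 24.

24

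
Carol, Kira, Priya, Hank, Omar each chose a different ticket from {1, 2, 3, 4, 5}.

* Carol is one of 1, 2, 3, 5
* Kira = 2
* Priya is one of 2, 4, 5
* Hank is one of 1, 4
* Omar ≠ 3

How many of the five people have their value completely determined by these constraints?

2

Kira's domain is down to {2}, so Kira = 2. Remove 2 from Carol, Priya, Omar.
Among the 4 still-open variables, 3 fits only Carol (and all 4 values in {1, 3, 4, 5} must be used), so Carol = 3.
Determined: Carol=3, Kira=2. The other people each still have more than one consistent value. That makes 2.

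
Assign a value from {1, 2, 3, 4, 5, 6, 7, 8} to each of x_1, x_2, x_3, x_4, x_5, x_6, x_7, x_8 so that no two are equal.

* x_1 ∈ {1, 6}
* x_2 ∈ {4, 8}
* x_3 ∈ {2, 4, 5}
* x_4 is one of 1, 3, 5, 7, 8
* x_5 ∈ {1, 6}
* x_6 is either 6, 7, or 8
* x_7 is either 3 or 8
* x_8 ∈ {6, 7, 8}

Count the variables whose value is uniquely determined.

4

The 8 variables together cover exactly {1, 2, 3, 4, 5, 6, 7, 8} — 8 values for 8 variables — and 2 appears only in x_3's list, so x_3 = 2.
The 7 still-open variables together cover exactly {1, 3, 4, 5, 6, 7, 8} — 7 values for 7 variables — and 4 appears only in x_2's list, so x_2 = 4.
Among the 6 still-open variables, 5 fits only x_4 (and all 6 values in {1, 3, 5, 6, 7, 8} must be used), so x_4 = 5.
The 5 still-open variables together cover exactly {1, 3, 6, 7, 8} — 5 values for 5 variables — and 3 appears only in x_7's list, so x_7 = 3.
x_1 and x_5 between them cover only {1, 6} — a naked pair. Remove those values from x_6, x_8.
Determined: x_2=4, x_3=2, x_4=5, x_7=3. The other variables each still have more than one consistent value. That makes 4.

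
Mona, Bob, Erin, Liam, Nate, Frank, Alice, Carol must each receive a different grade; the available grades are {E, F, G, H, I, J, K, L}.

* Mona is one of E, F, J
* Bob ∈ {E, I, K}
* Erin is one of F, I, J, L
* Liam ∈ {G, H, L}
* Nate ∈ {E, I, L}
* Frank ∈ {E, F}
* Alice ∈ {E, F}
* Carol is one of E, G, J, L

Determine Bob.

K

Among the 8 variables, H fits only Liam (and all 8 values in {E, F, G, H, I, J, K, L} must be used), so Liam = H.
Among the 7 still-open variables, G fits only Carol (and all 7 values in {E, F, G, I, J, K, L} must be used), so Carol = G.
The 6 still-open variables together cover exactly {E, F, I, J, K, L} — 6 values for 6 variables — and K appears only in Bob's list, so Bob = K.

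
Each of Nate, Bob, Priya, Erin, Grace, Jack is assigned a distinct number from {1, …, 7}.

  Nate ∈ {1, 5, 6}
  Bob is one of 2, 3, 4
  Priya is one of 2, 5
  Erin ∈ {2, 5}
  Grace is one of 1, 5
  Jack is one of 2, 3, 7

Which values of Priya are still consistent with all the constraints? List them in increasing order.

Priya and Erin between them cover only {2, 5} — a naked pair. Remove those values from Nate, Bob, Grace, Jack.
Grace must be 1 (only option left). So Nate can't be 1.
That leaves Nate = 6.
No further eliminations apply; Priya can still be any of 2, 5.

2, 5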